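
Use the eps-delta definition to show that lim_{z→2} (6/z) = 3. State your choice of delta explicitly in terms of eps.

delta = min(1, (1/3)eps)

Suppose eps > 0. We seek delta > 0 such that 0 < |z − 2| < delta implies |6/z − 3| < eps.
|6/z − 3| = 6·|2 − z|/(2·|z|) = 6|z − 2|/(2|z|).
Require delta ≤ 1 so that |z| > 2 − 1 = 1, hence 2|z| > 2.
Then |6/z − 3| < 6|z − 2|/2, which is < eps when |z − 2| < (1/3)eps.
Take delta = min(1, (1/3)eps). Then 0 < |z − 2| < delta gives both |z − 2| < 1 and |z − 2| < (1/3)eps, so |6/z − 3| < eps.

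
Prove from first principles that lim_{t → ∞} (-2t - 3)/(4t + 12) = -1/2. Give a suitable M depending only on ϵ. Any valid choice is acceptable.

M = (3/4)/ϵ

Let ϵ > 0 be given. We seek M > 0 such that t > M implies |(-2t - 3)/(4t + 12) + 1/2| < ϵ.
(-2t - 3)/(4t + 12) + 1/2 = (4(-2t - 3) − (-2)(4t + 12)) / (4(4t + 12)) = 12/(4(4t + 12)).
For t > 0 we have 4t + 12 > 4t, so |(-2t - 3)/(4t + 12) + 1/2| = 12/(4(4t + 12)) < 12/(4·4t) = (3/4)/t.
Thus |(-2t - 3)/(4t + 12) + 1/2| < ϵ whenever t > (3/4)/ϵ.
Take M = (3/4)/ϵ. If t > M then |(-2t - 3)/(4t + 12) + 1/2| < (3/4)/t < ϵ.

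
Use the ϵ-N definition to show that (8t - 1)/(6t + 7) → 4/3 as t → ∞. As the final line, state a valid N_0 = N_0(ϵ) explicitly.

N_0 = (31/18)/ϵ

Let ϵ > 0. We seek N_0 > 0 such that t > N_0 implies |(8t - 1)/(6t + 7) − (4/3)| < ϵ.
(8t - 1)/(6t + 7) − (4/3) = (6(8t - 1) − 8(6t + 7)) / (6(6t + 7)) = -62/(6(6t + 7)).
For t > 0 we have 6t + 7 > 6t, so |(8t - 1)/(6t + 7) − (4/3)| = 62/(6(6t + 7)) < 62/(6·6t) = (31/18)/t.
Thus |(8t - 1)/(6t + 7) − (4/3)| < ϵ whenever t > (31/18)/ϵ.
Take N_0 = (31/18)/ϵ. If t > N_0 then |(8t - 1)/(6t + 7) − (4/3)| < (31/18)/t < ϵ.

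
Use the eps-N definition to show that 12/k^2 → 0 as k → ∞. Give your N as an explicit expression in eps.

Let eps > 0 be given. For k ≥ 1, |12/k^2 − 0| = 12/k^2.
12/k^2 < eps ⇔ k^2 > 12/eps ⇔ k > (12/eps)^{1/2}.
Take N = (12/eps)^{1/2}. Then k > N implies 12/k^2 < eps.

N = (12/eps)^{1/2}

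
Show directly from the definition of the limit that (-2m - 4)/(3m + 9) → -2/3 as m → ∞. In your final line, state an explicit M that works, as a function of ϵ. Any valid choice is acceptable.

M = (2/3)/ϵ

Let ϵ > 0 be given. For m ≥ 1, |(-2m - 4)/(3m + 9) + 2/3| = |6|/(3(3m + 9)) = 6/(3(3m + 9)).
Since 3m + 9 ≥ 3m for m ≥ 1, this is ≤ 6/(3·3m) = (2/3)/m.
So |(-2m - 4)/(3m + 9) + 2/3| < ϵ whenever m > (2/3)/ϵ.
Take M = (2/3)/ϵ. If m > M then |(-2m - 4)/(3m + 9) + 2/3| ≤ (2/3)/m < ϵ.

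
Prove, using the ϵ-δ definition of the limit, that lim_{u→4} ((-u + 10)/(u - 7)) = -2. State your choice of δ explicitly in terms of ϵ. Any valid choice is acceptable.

δ = min(3/2, (3/2)ϵ)

Let ϵ > 0. We want δ > 0 with 0 < |u − 4| < δ ⇒ |(-u + 10)/(u - 7) + 2| < ϵ.
Combining over a common denominator, (-u + 10)/(u - 7) + 2 = [(-u + 10)·(-3) − 6·(u - 7)] / [(-3)·(u - 7)] = -3(u − 4) / ((-3)(u - 7)).
So |(-u + 10)/(u - 7) + 2| = 3|u − 4| / (3·|u − 7|).
Require δ ≤ 3/2, so |u − 7| ≥ |-3| − |u − 4| > 3 − 3/2 = 3/2.
Hence |(-u + 10)/(u - 7) + 2| < 3|u − 4|/(3·(3/2)) = (2/3)|u − 4|, which is < ϵ once |u − 4| < (3/2)ϵ.
Take δ = min(3/2, (3/2)ϵ). Then 0 < |u − 4| < δ forces both bounds, so |(-u + 10)/(u - 7) + 2| < ϵ.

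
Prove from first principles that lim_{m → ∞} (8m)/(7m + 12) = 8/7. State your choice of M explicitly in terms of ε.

M = (96/49)/ε

Let ε > 0. For m ≥ 1, |(8m)/(7m + 12) − (8/7)| = |-96|/(7(7m + 12)) = 96/(7(7m + 12)).
Since 7m + 12 ≥ 7m for m ≥ 1, this is ≤ 96/(7·7m) = (96/49)/m.
So |(8m)/(7m + 12) − (8/7)| < ε whenever m > (96/49)/ε.
Take M = (96/49)/ε. If m > M then |(8m)/(7m + 12) − (8/7)| ≤ (96/49)/m < ε.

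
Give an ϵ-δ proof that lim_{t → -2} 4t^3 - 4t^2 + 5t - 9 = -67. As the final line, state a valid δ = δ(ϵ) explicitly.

Fix ϵ > 0. We want δ > 0 such that 0 < |t + 2| < δ implies |(4t^3 - 4t^2 + 5t - 9) + 67| < ϵ.
(4t^3 - 4t^2 + 5t - 9) + 67 = 4t^3 - 4t^2 + 5t + 58 = (t + 2)(4t^2 - 12t + 29).
So |(4t^3 - 4t^2 + 5t - 9) + 67| = |t + 2|·|4t^2 - 12t + 29|.
Require δ ≤ 1. Then |t + 2| < 1 gives |t| < 3, and by the triangle inequality |4t^2 - 12t + 29| ≤ 4·3^2 + 12·3 + 29 = 101.
Hence |(4t^3 - 4t^2 + 5t - 9) + 67| ≤ 101|t + 2| < ϵ provided |t + 2| < ϵ/101.
Choosing δ = min(1, ϵ/101) ensures both conditions, hence |(4t^3 - 4t^2 + 5t - 9) + 67| < ϵ.

δ = min(1, ϵ/101)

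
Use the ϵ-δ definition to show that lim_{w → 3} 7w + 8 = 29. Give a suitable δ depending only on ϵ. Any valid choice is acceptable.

Suppose ϵ > 0. We need δ > 0 so that 0 < |w − 3| < δ implies |(7w + 8) − 29| < ϵ.
Since (7w + 8) − 29 = 7(w − 3), we have |(7w + 8) − 29| = 7|w − 3|.
Thus it suffices that |w − 3| < ϵ/7.
Take δ = ϵ/7. If 0 < |w − 3| < δ then |(7w + 8) − 29| = 7|w − 3| < 7·(ϵ/7) = ϵ.

δ = ϵ/7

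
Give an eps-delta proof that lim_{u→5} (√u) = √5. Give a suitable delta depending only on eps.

Suppose eps > 0. We want delta > 0 such that 0 < |u − 5| < delta implies |√u − √5| < eps.
Multiplying by the conjugate, |√u − √5| = |u − 5|/(√u + √5).
Restrict delta ≤ 5 so that |u − 5| < 5 forces u > 0, and then √u + √5 > √5.
Hence |√u − √5| < |u − 5|/√5, which is < eps once |u − 5| < √5·eps.
Take delta = min(5, √5·eps). If 0 < |u − 5| < delta then u > 0 and |√u − √5| < |u − 5|/√5 < eps.

delta = min(5, √5·eps)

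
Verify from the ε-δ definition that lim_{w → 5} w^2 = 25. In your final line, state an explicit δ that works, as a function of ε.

Let ε > 0 be given. We seek δ > 0 with 0 < |w − 5| < δ ⇒ |w^2 − 25| < ε.
Factor: w^2 − 25 = (w − 5)(w + 5), so |w^2 − 25| = |w − 5|·|w + 5|.
Impose δ ≤ 1 so that |w| < 6; then |w + 5| ≤ 11.
Hence |w^2 − 25| ≤ 11|w − 5|, which is < ε once |w − 5| < ε/11.
Take δ = min(1, ε/11). If 0 < |w − 5| < δ then both bounds hold and |w^2 − 25| ≤ 11|w − 5| < 11·(ε/11) = ε.

δ = min(1, ε/11)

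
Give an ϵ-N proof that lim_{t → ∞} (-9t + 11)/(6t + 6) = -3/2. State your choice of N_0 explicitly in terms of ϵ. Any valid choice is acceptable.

Suppose ϵ > 0. We seek N_0 > 0 such that t > N_0 implies |(-9t + 11)/(6t + 6) + 3/2| < ϵ.
(-9t + 11)/(6t + 6) + 3/2 = (6(-9t + 11) − (-9)(6t + 6)) / (6(6t + 6)) = 120/(6(6t + 6)).
For t > 0 we have 6t + 6 > 6t, so |(-9t + 11)/(6t + 6) + 3/2| = 120/(6(6t + 6)) < 120/(6·6t) = (10/3)/t.
Thus |(-9t + 11)/(6t + 6) + 3/2| < ϵ whenever t > (10/3)/ϵ.
Take N_0 = (10/3)/ϵ. If t > N_0 then |(-9t + 11)/(6t + 6) + 3/2| < (10/3)/t < ϵ.

N_0 = (10/3)/ϵ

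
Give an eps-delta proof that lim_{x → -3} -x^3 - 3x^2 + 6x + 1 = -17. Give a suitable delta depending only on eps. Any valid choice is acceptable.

delta = min(2, eps/31)

Fix eps > 0. We want delta > 0 such that 0 < |x + 3| < delta implies |(-x^3 - 3x^2 + 6x + 1) + 17| < eps.
(-x^3 - 3x^2 + 6x + 1) + 17 = -x^3 - 3x^2 + 6x + 18 = (x + 3)(-x^2 + 6).
So |(-x^3 - 3x^2 + 6x + 1) + 17| = |x + 3|·|-x^2 + 6|.
Require delta ≤ 2. Then |x + 3| < 2 gives |x| < 5, and by the triangle inequality |-x^2 + 6| ≤ 5^2 + 6 = 31.
Hence |(-x^3 - 3x^2 + 6x + 1) + 17| ≤ 31|x + 3| < eps provided |x + 3| < eps/31.
Choosing delta = min(2, eps/31) ensures both conditions, hence |(-x^3 - 3x^2 + 6x + 1) + 17| < eps.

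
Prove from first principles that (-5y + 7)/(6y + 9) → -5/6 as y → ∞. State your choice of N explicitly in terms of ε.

Let ε > 0. We seek N > 0 such that y > N implies |(-5y + 7)/(6y + 9) + 5/6| < ε.
(-5y + 7)/(6y + 9) + 5/6 = (6(-5y + 7) − (-5)(6y + 9)) / (6(6y + 9)) = 87/(6(6y + 9)).
For y > 0 we have 6y + 9 > 6y, so |(-5y + 7)/(6y + 9) + 5/6| = 87/(6(6y + 9)) < 87/(6·6y) = (29/12)/y.
Thus |(-5y + 7)/(6y + 9) + 5/6| < ε whenever y > (29/12)/ε.
Take N = (29/12)/ε. If y > N then |(-5y + 7)/(6y + 9) + 5/6| < (29/12)/y < ε.

N = (29/12)/ε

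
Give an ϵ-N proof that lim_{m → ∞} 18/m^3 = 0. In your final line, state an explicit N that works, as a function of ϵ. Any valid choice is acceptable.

Suppose ϵ > 0. For m ≥ 1, |18/m^3 − 0| = 18/m^3.
18/m^3 < ϵ ⇔ m^3 > 18/ϵ ⇔ m > (18/ϵ)^{1/3}.
Take N = (18/ϵ)^{1/3}. Then m > N implies 18/m^3 < ϵ.

N = (18/ϵ)^{1/3}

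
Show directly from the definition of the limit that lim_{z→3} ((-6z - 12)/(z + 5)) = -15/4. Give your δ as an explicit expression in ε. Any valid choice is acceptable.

Suppose ε > 0. We want δ > 0 with 0 < |z − 3| < δ ⇒ |(-6z - 12)/(z + 5) + 15/4| < ε.
Combining over a common denominator, (-6z - 12)/(z + 5) + 15/4 = [(-6z - 12)·8 − (-30)·(z + 5)] / [8·(z + 5)] = -18(z − 3) / (8(z + 5)).
So |(-6z - 12)/(z + 5) + 15/4| = 18|z − 3| / (8·|z + 5|).
Restrict δ ≤ 4. Then |z − 3| < 4 gives |z + 5| = |(z − 3) + 8| ≥ 8 − 4 = 4.
Hence |(-6z - 12)/(z + 5) + 15/4| < 18|z − 3|/(8·4) = (9/16)|z − 3|, which is < ε once |z − 3| < (16/9)ε.
Take δ = min(4, (16/9)ε). Then 0 < |z − 3| < δ forces both bounds, so |(-6z - 12)/(z + 5) + 15/4| < ε.

δ = min(4, (16/9)ε)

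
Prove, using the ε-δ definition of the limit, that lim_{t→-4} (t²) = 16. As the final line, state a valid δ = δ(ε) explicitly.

Let ε > 0 be given. We seek δ > 0 with 0 < |t + 4| < δ ⇒ |t² − 16| < ε.
Factor: t² − 16 = (t + 4)(t - 4), so |t² − 16| = |t + 4|·|t - 4|.
Restrict δ ≤ 1. Then |t + 4| < 1 gives |t| < 5, so by the triangle inequality |t - 4| ≤ 5 + 4 = 9.
Hence |t² − 16| ≤ 9|t + 4|, which is < ε once |t + 4| < ε/9.
Take δ = min(1, ε/9). If 0 < |t + 4| < δ then both bounds hold and |t² − 16| ≤ 9|t + 4| < 9·(ε/9) = ε.

δ = min(1, ε/9)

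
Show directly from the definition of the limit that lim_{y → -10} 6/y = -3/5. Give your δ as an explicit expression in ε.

Fix ε > 0. We seek δ > 0 such that 0 < |y + 10| < δ implies |6/y + 3/5| < ε.
|6/y + 3/5| = 6·|-10 − y|/(10·|y|) = 6|y + 10|/(10|y|).
Restrict δ ≤ 5. Then |y + 10| < 5 gives |y| > 5, so 10|y| > 50.
Then |6/y + 3/5| < 6|y + 10|/50, which is < ε when |y + 10| < (25/3)ε.
Take δ = min(5, (25/3)ε). Then 0 < |y + 10| < δ gives both |y + 10| < 5 and |y + 10| < (25/3)ε, so |6/y + 3/5| < ε.

δ = min(5, (25/3)ε)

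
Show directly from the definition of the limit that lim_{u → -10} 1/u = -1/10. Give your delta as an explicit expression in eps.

delta = min(5, 50eps)

Fix eps > 0. We seek delta > 0 such that 0 < |u + 10| < delta implies |1/u + 1/10| < eps.
|1/u + 1/10| = |-10 − u|/(10·|u|) = |u + 10|/(10|u|).
Require delta ≤ 5 so that |u| > 10 − 5 = 5, hence 10|u| > 50.
Then |1/u + 1/10| < |u + 10|/50, which is < eps when |u + 10| < 50eps.
Take delta = min(5, 50eps). Then 0 < |u + 10| < delta gives both |u + 10| < 5 and |u + 10| < 50eps, so |1/u + 1/10| < eps.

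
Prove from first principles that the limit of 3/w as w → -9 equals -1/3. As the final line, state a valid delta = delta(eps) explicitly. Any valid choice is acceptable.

Let eps > 0. We seek delta > 0 such that 0 < |w + 9| < delta implies |3/w + 1/3| < eps.
|3/w + 1/3| = 3·|-9 − w|/(9·|w|) = 3|w + 9|/(9|w|).
Require delta ≤ 9/2 so that |w| > 9 − 9/2 = 9/2, hence 9|w| > 81/2.
Then |3/w + 1/3| < 3|w + 9|/(81/2), which is < eps when |w + 9| < (27/2)eps.
Take delta = min(9/2, (27/2)eps). Then 0 < |w + 9| < delta gives both |w + 9| < 9/2 and |w + 9| < (27/2)eps, so |3/w + 1/3| < eps.

delta = min(9/2, (27/2)eps)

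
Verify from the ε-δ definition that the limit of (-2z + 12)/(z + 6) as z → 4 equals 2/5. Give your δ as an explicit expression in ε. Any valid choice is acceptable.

δ = min(5, (25/12)ε)

Fix ε > 0. We want δ > 0 with 0 < |z − 4| < δ ⇒ |(-2z + 12)/(z + 6) − (2/5)| < ε.
Combining over a common denominator, (-2z + 12)/(z + 6) − (2/5) = [(-2z + 12)·10 − 4·(z + 6)] / [10·(z + 6)] = -24(z − 4) / (10(z + 6)).
So |(-2z + 12)/(z + 6) − (2/5)| = 24|z − 4| / (10·|z + 6|).
Restrict δ ≤ 5. Then |z − 4| < 5 gives |z + 6| = |(z − 4) + 10| ≥ 10 − 5 = 5.
Hence |(-2z + 12)/(z + 6) − (2/5)| < 24|z − 4|/(10·5) = (12/25)|z − 4|, which is < ε once |z − 4| < (25/12)ε.
Take δ = min(5, (25/12)ε). Then 0 < |z − 4| < δ forces both bounds, so |(-2z + 12)/(z + 6) − (2/5)| < ε.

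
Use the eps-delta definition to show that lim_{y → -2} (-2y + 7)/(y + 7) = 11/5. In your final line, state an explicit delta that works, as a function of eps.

delta = min(5/2, (25/42)eps)

Let eps > 0. We want delta > 0 with 0 < |y + 2| < delta ⇒ |(-2y + 7)/(y + 7) − (11/5)| < eps.
Combining over a common denominator, (-2y + 7)/(y + 7) − (11/5) = [(-2y + 7)·5 − 11·(y + 7)] / [5·(y + 7)] = -21(y + 2) / (5(y + 7)).
So |(-2y + 7)/(y + 7) − (11/5)| = 21|y + 2| / (5·|y + 7|).
Restrict delta ≤ 5/2. Then |y + 2| < 5/2 gives |y + 7| = |(y + 2) + 5| ≥ 5 − 5/2 = 5/2.
Hence |(-2y + 7)/(y + 7) − (11/5)| < 21|y + 2|/(5·(5/2)) = (42/25)|y + 2|, which is < eps once |y + 2| < (25/42)eps.
Take delta = min(5/2, (25/42)eps). Then 0 < |y + 2| < delta forces both bounds, so |(-2y + 7)/(y + 7) − (11/5)| < eps.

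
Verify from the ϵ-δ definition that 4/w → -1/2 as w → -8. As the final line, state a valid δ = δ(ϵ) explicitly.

δ = min(4, 8ϵ)

Suppose ϵ > 0. We seek δ > 0 such that 0 < |w + 8| < δ implies |4/w + 1/2| < ϵ.
|4/w + 1/2| = 4·|-8 − w|/(8·|w|) = 4|w + 8|/(8|w|).
Restrict δ ≤ 4. Then |w + 8| < 4 gives |w| > 4, so 8|w| > 32.
Then |4/w + 1/2| < 4|w + 8|/32, which is < ϵ when |w + 8| < 8ϵ.
Take δ = min(4, 8ϵ). Then 0 < |w + 8| < δ gives both |w + 8| < 4 and |w + 8| < 8ϵ, so |4/w + 1/2| < ϵ.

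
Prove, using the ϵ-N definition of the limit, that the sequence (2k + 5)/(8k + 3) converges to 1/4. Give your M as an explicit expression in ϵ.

M = (17/32)/ϵ

Fix ϵ > 0. For k ≥ 1, |(2k + 5)/(8k + 3) − (1/4)| = |34|/(8(8k + 3)) = 34/(8(8k + 3)).
Since 8k + 3 ≥ 8k for k ≥ 1, this is ≤ 34/(8·8k) = (17/32)/k.
So |(2k + 5)/(8k + 3) − (1/4)| < ϵ whenever k > (17/32)/ϵ.
Take M = (17/32)/ϵ. If k > M then |(2k + 5)/(8k + 3) − (1/4)| ≤ (17/32)/k < ϵ.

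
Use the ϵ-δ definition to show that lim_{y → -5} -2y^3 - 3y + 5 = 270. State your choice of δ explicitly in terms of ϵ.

Suppose ϵ > 0. We want δ > 0 such that 0 < |y + 5| < δ implies |(-2y^3 - 3y + 5) − 270| < ϵ.
(-2y^3 - 3y + 5) − 270 = -2y^3 - 3y - 265 = (y + 5)(-2y^2 + 10y - 53).
So |(-2y^3 - 3y + 5) − 270| = |y + 5|·|-2y^2 + 10y - 53|.
Assume first that |y + 5| < 1, so |y| < 6. Then |-2y^2 + 10y - 53| ≤ 2·6^2 + 10·6 + 53 = 185.
Hence |(-2y^3 - 3y + 5) − 270| ≤ 185|y + 5| < ϵ provided |y + 5| < ϵ/185.
Take δ = min(1, ϵ/185). Then 0 < |y + 5| < δ gives both |y + 5| < 1 and |y + 5| < ϵ/185, so |(-2y^3 - 3y + 5) − 270| < ϵ.

δ = min(1, ϵ/185)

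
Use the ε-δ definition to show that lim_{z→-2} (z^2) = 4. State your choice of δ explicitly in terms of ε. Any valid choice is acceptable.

Let ε > 0 be given. We seek δ > 0 with 0 < |z + 2| < δ ⇒ |z^2 − 4| < ε.
Factor: z^2 − 4 = (z + 2)(z - 2), so |z^2 − 4| = |z + 2|·|z - 2|.
Impose δ ≤ 2 so that |z| < 4; then |z - 2| ≤ 6.
Hence |z^2 − 4| ≤ 6|z + 2|, which is < ε once |z + 2| < ε/6.
Take δ = min(2, ε/6). If 0 < |z + 2| < δ then both bounds hold and |z^2 − 4| ≤ 6|z + 2| < 6·(ε/6) = ε.

δ = min(2, ε/6)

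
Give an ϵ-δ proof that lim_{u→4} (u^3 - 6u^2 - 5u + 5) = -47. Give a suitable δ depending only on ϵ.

Let ϵ > 0. We want δ > 0 such that 0 < |u − 4| < δ implies |(u^3 - 6u^2 - 5u + 5) + 47| < ϵ.
(u^3 - 6u^2 - 5u + 5) + 47 = u^3 - 6u^2 - 5u + 52 = (u − 4)(u^2 - 2u - 13).
So |(u^3 - 6u^2 - 5u + 5) + 47| = |u − 4|·|u^2 - 2u - 13|.
Require δ ≤ 1. Then |u − 4| < 1 gives |u| < 5, and by the triangle inequality |u^2 - 2u - 13| ≤ 5^2 + 2·5 + 13 = 48.
Hence |(u^3 - 6u^2 - 5u + 5) + 47| ≤ 48|u − 4| < ϵ provided |u − 4| < ϵ/48.
Take δ = min(1, ϵ/48). Then 0 < |u − 4| < δ gives both |u − 4| < 1 and |u − 4| < ϵ/48, so |(u^3 - 6u^2 - 5u + 5) + 47| < ϵ.

δ = min(1, ϵ/48)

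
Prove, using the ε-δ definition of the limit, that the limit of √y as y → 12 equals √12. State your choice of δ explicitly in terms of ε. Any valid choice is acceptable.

δ = min(12, √12·ε)

Fix ε > 0. We want δ > 0 such that 0 < |y − 12| < δ implies |√y − √12| < ε.
Multiplying by the conjugate, |√y − √12| = |y − 12|/(√y + √12).
Restrict δ ≤ 12 so that |y − 12| < 12 forces y > 0, and then √y + √12 > √12.
Hence |√y − √12| < |y − 12|/√12, which is < ε once |y − 12| < √12·ε.
Take δ = min(12, √12·ε). If 0 < |y − 12| < δ then y > 0 and |√y − √12| < |y − 12|/√12 < ε.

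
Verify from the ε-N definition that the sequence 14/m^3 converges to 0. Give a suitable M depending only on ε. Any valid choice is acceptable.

M = (14/ε)^{1/3}

Let ε > 0. For m ≥ 1, |14/m^3 − 0| = 14/m^3.
14/m^3 < ε ⇔ m^3 > 14/ε ⇔ m > (14/ε)^{1/3}.
Take M = (14/ε)^{1/3}. Then m > M implies 14/m^3 < ε.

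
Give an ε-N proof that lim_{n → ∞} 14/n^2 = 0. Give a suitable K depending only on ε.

K = (14/ε)^{1/2}

Fix ε > 0. For n ≥ 1, |14/n^2 − 0| = 14/n^2.
14/n^2 < ε ⇔ n^2 > 14/ε ⇔ n > (14/ε)^{1/2}.
Take K = (14/ε)^{1/2}. Then n > K implies 14/n^2 < ε.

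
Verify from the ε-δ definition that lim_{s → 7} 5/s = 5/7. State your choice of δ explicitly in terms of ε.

δ = min(7/2, (49/10)ε)

Let ε > 0 be given. We seek δ > 0 such that 0 < |s − 7| < δ implies |5/s − (5/7)| < ε.
|5/s − (5/7)| = 5·|7 − s|/(7·|s|) = 5|s − 7|/(7|s|).
Require δ ≤ 7/2 so that |s| > 7 − 7/2 = 7/2, hence 7|s| > 49/2.
Then |5/s − (5/7)| < 5|s − 7|/(49/2), which is < ε when |s − 7| < (49/10)ε.
Take δ = min(7/2, (49/10)ε). Then 0 < |s − 7| < δ gives both |s − 7| < 7/2 and |s − 7| < (49/10)ε, so |5/s − (5/7)| < ε.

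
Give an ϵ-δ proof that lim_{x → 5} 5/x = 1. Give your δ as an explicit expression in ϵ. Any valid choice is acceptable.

Suppose ϵ > 0. We seek δ > 0 such that 0 < |x − 5| < δ implies |5/x − 1| < ϵ.
|5/x − 1| = 5·|5 − x|/(5·|x|) = 5|x − 5|/(5|x|).
Require δ ≤ 5/2 so that |x| > 5 − 5/2 = 5/2, hence 5|x| > 25/2.
Then |5/x − 1| < 5|x − 5|/(25/2), which is < ϵ when |x − 5| < (5/2)ϵ.
Take δ = min(5/2, (5/2)ϵ). Then 0 < |x − 5| < δ gives both |x − 5| < 5/2 and |x − 5| < (5/2)ϵ, so |5/x − 1| < ϵ.

δ = min(5/2, (5/2)ϵ)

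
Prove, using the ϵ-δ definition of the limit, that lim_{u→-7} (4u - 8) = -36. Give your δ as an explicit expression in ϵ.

δ = ϵ/4

Suppose ϵ > 0. We need δ > 0 so that 0 < |u + 7| < δ implies |(4u - 8) + 36| < ϵ.
Since (4u - 8) + 36 = 4(u + 7), we have |(4u - 8) + 36| = 4|u + 7|.
So 4|u + 7| < ϵ exactly when |u + 7| < ϵ/4.
Take δ = ϵ/4. If 0 < |u + 7| < δ then |(4u - 8) + 36| = 4|u + 7| < 4·(ϵ/4) = ϵ.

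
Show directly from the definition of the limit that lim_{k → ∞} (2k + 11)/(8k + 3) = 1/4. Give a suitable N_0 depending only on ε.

Let ε > 0. For k ≥ 1, |(2k + 11)/(8k + 3) − (1/4)| = |82|/(8(8k + 3)) = 82/(8(8k + 3)).
Since 8k + 3 ≥ 8k for k ≥ 1, this is ≤ 82/(8·8k) = (41/32)/k.
So |(2k + 11)/(8k + 3) − (1/4)| < ε whenever k > (41/32)/ε.
Take N_0 = (41/32)/ε. If k > N_0 then |(2k + 11)/(8k + 3) − (1/4)| ≤ (41/32)/k < ε.

N_0 = (41/32)/ε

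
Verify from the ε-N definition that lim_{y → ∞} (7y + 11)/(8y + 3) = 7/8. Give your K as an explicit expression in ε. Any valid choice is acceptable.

K = (67/64)/ε

Let ε > 0. We seek K > 0 such that y > K implies |(7y + 11)/(8y + 3) − (7/8)| < ε.
(7y + 11)/(8y + 3) − (7/8) = (8(7y + 11) − 7(8y + 3)) / (8(8y + 3)) = 67/(8(8y + 3)).
For y > 0 we have 8y + 3 > 8y, so |(7y + 11)/(8y + 3) − (7/8)| = 67/(8(8y + 3)) < 67/(8·8y) = (67/64)/y.
Thus |(7y + 11)/(8y + 3) − (7/8)| < ε whenever y > (67/64)/ε.
Take K = (67/64)/ε. If y > K then |(7y + 11)/(8y + 3) − (7/8)| < (67/64)/y < ε.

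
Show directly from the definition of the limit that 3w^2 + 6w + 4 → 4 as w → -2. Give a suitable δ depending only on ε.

δ = min(2, ε/12)

Fix ε > 0. We want δ > 0 such that 0 < |w + 2| < δ implies |(3w^2 + 6w + 4) − 4| < ε.
(3w^2 + 6w + 4) − 4 = 3w^2 + 6w = (w + 2)(3w).
So |(3w^2 + 6w + 4) − 4| = |w + 2|·|3w|.
Require δ ≤ 2. Then |w + 2| < 2 gives |w| < 4, and by the triangle inequality |3w| ≤ 3·4 = 12.
Hence |(3w^2 + 6w + 4) − 4| ≤ 12|w + 2| < ε provided |w + 2| < ε/12.
Take δ = min(2, ε/12). Then 0 < |w + 2| < δ gives both |w + 2| < 2 and |w + 2| < ε/12, so |(3w^2 + 6w + 4) − 4| < ε.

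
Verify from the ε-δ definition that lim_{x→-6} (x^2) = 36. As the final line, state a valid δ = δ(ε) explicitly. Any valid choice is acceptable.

δ = min(1, ε/13)

Suppose ε > 0. We seek δ > 0 with 0 < |x + 6| < δ ⇒ |x^2 − 36| < ε.
Factor: x^2 − 36 = (x + 6)(x - 6), so |x^2 − 36| = |x + 6|·|x - 6|.
Impose δ ≤ 1 so that |x| < 7; then |x - 6| ≤ 13.
Hence |x^2 − 36| ≤ 13|x + 6|, which is < ε once |x + 6| < ε/13.
Take δ = min(1, ε/13). If 0 < |x + 6| < δ then both bounds hold and |x^2 − 36| ≤ 13|x + 6| < 13·(ε/13) = ε.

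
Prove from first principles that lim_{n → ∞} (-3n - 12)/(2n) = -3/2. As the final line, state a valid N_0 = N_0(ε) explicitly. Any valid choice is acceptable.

Fix ε > 0. For n ≥ 1, |(-3n - 12)/(2n) + 3/2| = |-24|/(2(2n)) = 24/(2(2n)).
Since 2n ≥ 2n for n ≥ 1, this is ≤ 24/(2·2n) = 6/n.
So |(-3n - 12)/(2n) + 3/2| < ε whenever n > 6/ε.
Take N_0 = 6/ε. If n > N_0 then |(-3n - 12)/(2n) + 3/2| ≤ 6/n < ε.

N_0 = 6/ε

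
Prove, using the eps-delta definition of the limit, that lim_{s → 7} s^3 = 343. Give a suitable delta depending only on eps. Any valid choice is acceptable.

delta = min(1, eps/169)

Fix eps > 0. We seek delta > 0 with 0 < |s − 7| < delta ⇒ |s^3 − 343| < eps.
Factor: s^3 − 343 = (s − 7)(s^2 + 7s + 49), so |s^3 − 343| = |s − 7|·|s^2 + 7s + 49|.
Restrict delta ≤ 1. Then |s − 7| < 1 gives |s| < 8, so by the triangle inequality |s^2 + 7s + 49| ≤ 8^2 + 7·8 + 49 = 169.
Hence |s^3 − 343| ≤ 169|s − 7|, which is < eps once |s − 7| < eps/169.
Take delta = min(1, eps/169). If 0 < |s − 7| < delta then both bounds hold and |s^3 − 343| ≤ 169|s − 7| < 169·(eps/169) = eps.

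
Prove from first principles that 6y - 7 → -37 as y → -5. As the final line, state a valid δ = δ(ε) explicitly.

δ = ε/6

Let ε > 0. We need δ > 0 so that 0 < |y + 5| < δ implies |(6y - 7) + 37| < ε.
|(6y - 7) + 37| = |6y + 30| = 6|y + 5|.
So 6|y + 5| < ε exactly when |y + 5| < ε/6.
Choosing δ = ε/6 gives |(6y - 7) + 37| = 6|y + 5| < ε whenever |y + 5| < δ.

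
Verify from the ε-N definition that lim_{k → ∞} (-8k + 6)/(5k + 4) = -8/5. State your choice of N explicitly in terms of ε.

N = (62/25)/ε

Let ε > 0. For k ≥ 1, |(-8k + 6)/(5k + 4) + 8/5| = |62|/(5(5k + 4)) = 62/(5(5k + 4)).
Since 5k + 4 ≥ 5k for k ≥ 1, this is ≤ 62/(5·5k) = (62/25)/k.
So |(-8k + 6)/(5k + 4) + 8/5| < ε whenever k > (62/25)/ε.
Take N = (62/25)/ε. If k > N then |(-8k + 6)/(5k + 4) + 8/5| ≤ (62/25)/k < ε.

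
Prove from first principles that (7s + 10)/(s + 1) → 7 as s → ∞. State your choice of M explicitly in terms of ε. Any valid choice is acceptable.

M = 3/ε

Suppose ε > 0. We seek M > 0 such that s > M implies |(7s + 10)/(s + 1) − 7| < ε.
(7s + 10)/(s + 1) − 7 = ((7s + 10) − 7(s + 1)) / ((s + 1)) = 3/((s + 1)).
For s > 0 we have s + 1 > s, so |(7s + 10)/(s + 1) − 7| = 3/((s + 1)) < 3/(s) = 3/s.
Thus |(7s + 10)/(s + 1) − 7| < ε whenever s > 3/ε.
Take M = 3/ε. If s > M then |(7s + 10)/(s + 1) − 7| < 3/s < ε.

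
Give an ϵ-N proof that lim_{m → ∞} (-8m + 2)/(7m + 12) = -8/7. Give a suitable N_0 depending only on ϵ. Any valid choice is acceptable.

Let ϵ > 0. For m ≥ 1, |(-8m + 2)/(7m + 12) + 8/7| = |110|/(7(7m + 12)) = 110/(7(7m + 12)).
Since 7m + 12 ≥ 7m for m ≥ 1, this is ≤ 110/(7·7m) = (110/49)/m.
So |(-8m + 2)/(7m + 12) + 8/7| < ϵ whenever m > (110/49)/ϵ.
Take N_0 = (110/49)/ϵ. If m > N_0 then |(-8m + 2)/(7m + 12) + 8/7| ≤ (110/49)/m < ϵ.

N_0 = (110/49)/ϵ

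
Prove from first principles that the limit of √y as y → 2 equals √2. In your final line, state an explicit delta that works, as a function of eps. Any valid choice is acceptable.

delta = min(2, √2·eps)

Let eps > 0. We want delta > 0 such that 0 < |y − 2| < delta implies |√y − √2| < eps.
Rationalise: √y − √2 = (y − 2)/(√y + √2), so |√y − √2| = |y − 2|/(√y + √2).
Restrict delta ≤ 2 so that |y − 2| < 2 forces y > 0, and then √y + √2 > √2.
Hence |√y − √2| < |y − 2|/√2, which is < eps once |y − 2| < √2·eps.
Take delta = min(2, √2·eps). If 0 < |y − 2| < delta then y > 0 and |√y − √2| < |y − 2|/√2 < eps.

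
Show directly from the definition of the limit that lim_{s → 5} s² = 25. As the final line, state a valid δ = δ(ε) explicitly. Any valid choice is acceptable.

δ = min(1, ε/11)

Let ε > 0 be given. We seek δ > 0 with 0 < |s − 5| < δ ⇒ |s² − 25| < ε.
Factor: s² − 25 = (s − 5)(s + 5), so |s² − 25| = |s − 5|·|s + 5|.
Impose δ ≤ 1 so that |s| < 6; then |s + 5| ≤ 11.
Hence |s² − 25| ≤ 11|s − 5|, which is < ε once |s − 5| < ε/11.
Take δ = min(1, ε/11). If 0 < |s − 5| < δ then both bounds hold and |s² − 25| ≤ 11|s − 5| < 11·(ε/11) = ε.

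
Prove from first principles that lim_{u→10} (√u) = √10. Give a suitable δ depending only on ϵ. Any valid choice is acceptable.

Suppose ϵ > 0. We want δ > 0 such that 0 < |u − 10| < δ implies |√u − √10| < ϵ.
Rationalise: √u − √10 = (u − 10)/(√u + √10), so |√u − √10| = |u − 10|/(√u + √10).
Restrict δ ≤ 10 so that |u − 10| < 10 forces u > 0, and then √u + √10 > √10.
Hence |√u − √10| < |u − 10|/√10, which is < ϵ once |u − 10| < √10·ϵ.
Take δ = min(10, √10·ϵ). If 0 < |u − 10| < δ then u > 0 and |√u − √10| < |u − 10|/√10 < ϵ.

δ = min(10, √10·ϵ)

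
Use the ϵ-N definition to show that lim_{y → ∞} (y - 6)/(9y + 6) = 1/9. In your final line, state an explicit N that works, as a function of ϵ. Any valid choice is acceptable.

Suppose ϵ > 0. We seek N > 0 such that y > N implies |(y - 6)/(9y + 6) − (1/9)| < ϵ.
(y - 6)/(9y + 6) − (1/9) = (9(y - 6) − (9y + 6)) / (9(9y + 6)) = -60/(9(9y + 6)).
For y > 0 we have 9y + 6 > 9y, so |(y - 6)/(9y + 6) − (1/9)| = 60/(9(9y + 6)) < 60/(9·9y) = (20/27)/y.
Thus |(y - 6)/(9y + 6) − (1/9)| < ϵ whenever y > (20/27)/ϵ.
Take N = (20/27)/ϵ. If y > N then |(y - 6)/(9y + 6) − (1/9)| < (20/27)/y < ϵ.

N = (20/27)/ϵ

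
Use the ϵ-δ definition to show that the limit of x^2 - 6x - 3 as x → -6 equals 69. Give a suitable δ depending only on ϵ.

Let ϵ > 0 be given. We want δ > 0 such that 0 < |x + 6| < δ implies |(x^2 - 6x - 3) − 69| < ϵ.
(x^2 - 6x - 3) − 69 = x^2 - 6x - 72 = (x + 6)(x - 12).
So |(x^2 - 6x - 3) − 69| = |x + 6|·|x - 12|.
Require δ ≤ 1. Then |x + 6| < 1 gives |x| < 7, and by the triangle inequality |x - 12| ≤ 7 + 12 = 19.
Hence |(x^2 - 6x - 3) − 69| ≤ 19|x + 6| < ϵ provided |x + 6| < ϵ/19.
Choosing δ = min(1, ϵ/19) ensures both conditions, hence |(x^2 - 6x - 3) − 69| < ϵ.

δ = min(1, ϵ/19)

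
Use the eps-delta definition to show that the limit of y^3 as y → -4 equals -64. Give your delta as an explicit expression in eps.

Fix eps > 0. We seek delta > 0 with 0 < |y + 4| < delta ⇒ |y^3 + 64| < eps.
Factor: y^3 + 64 = (y + 4)(y^2 - 4y + 16), so |y^3 + 64| = |y + 4|·|y^2 - 4y + 16|.
Impose delta ≤ 2 so that |y| < 6; then |y^2 - 4y + 16| ≤ 76.
Hence |y^3 + 64| ≤ 76|y + 4|, which is < eps once |y + 4| < eps/76.
Take delta = min(2, eps/76). If 0 < |y + 4| < delta then both bounds hold and |y^3 + 64| ≤ 76|y + 4| < 76·(eps/76) = eps.

delta = min(2, eps/76)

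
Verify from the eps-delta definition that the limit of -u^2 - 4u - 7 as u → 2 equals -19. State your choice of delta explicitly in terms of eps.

delta = min(1, eps/9)

Suppose eps > 0. We want delta > 0 such that 0 < |u − 2| < delta implies |(-u^2 - 4u - 7) + 19| < eps.
(-u^2 - 4u - 7) + 19 = -u^2 - 4u + 12 = (u − 2)(-u - 6).
So |(-u^2 - 4u - 7) + 19| = |u − 2|·|-u - 6|.
Require delta ≤ 1. Then |u − 2| < 1 gives |u| < 3, and by the triangle inequality |-u - 6| ≤ 3 + 6 = 9.
Hence |(-u^2 - 4u - 7) + 19| ≤ 9|u − 2| < eps provided |u − 2| < eps/9.
Take delta = min(1, eps/9). Then 0 < |u − 2| < delta gives both |u − 2| < 1 and |u − 2| < eps/9, so |(-u^2 - 4u - 7) + 19| < eps.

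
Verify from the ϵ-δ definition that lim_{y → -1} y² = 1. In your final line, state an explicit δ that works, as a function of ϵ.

Let ϵ > 0 be given. We seek δ > 0 with 0 < |y + 1| < δ ⇒ |y² − 1| < ϵ.
Factor: y² − 1 = (y + 1)(y - 1), so |y² − 1| = |y + 1|·|y - 1|.
Restrict δ ≤ 2. Then |y + 1| < 2 gives |y| < 3, so by the triangle inequality |y - 1| ≤ 3 + 1 = 4.
Hence |y² − 1| ≤ 4|y + 1|, which is < ϵ once |y + 1| < ϵ/4.
Take δ = min(2, ϵ/4). If 0 < |y + 1| < δ then both bounds hold and |y² − 1| ≤ 4|y + 1| < 4·(ϵ/4) = ϵ.

δ = min(2, ϵ/4)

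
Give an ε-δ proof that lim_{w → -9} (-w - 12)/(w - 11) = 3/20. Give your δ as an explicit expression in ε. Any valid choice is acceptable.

δ = min(10, (200/23)ε)

Let ε > 0 be given. We want δ > 0 with 0 < |w + 9| < δ ⇒ |(-w - 12)/(w - 11) − (3/20)| < ε.
Combining over a common denominator, (-w - 12)/(w - 11) − (3/20) = [(-w - 12)·(-20) − (-3)·(w - 11)] / [(-20)·(w - 11)] = 23(w + 9) / ((-20)(w - 11)).
So |(-w - 12)/(w - 11) − (3/20)| = 23|w + 9| / (20·|w − 11|).
Restrict δ ≤ 10. Then |w + 9| < 10 gives |w − 11| = |(w + 9) + (-20)| ≥ 20 − 10 = 10.
Hence |(-w - 12)/(w - 11) − (3/20)| < 23|w + 9|/(20·10) = (23/200)|w + 9|, which is < ε once |w + 9| < (200/23)ε.
Take δ = min(10, (200/23)ε). Then 0 < |w + 9| < δ forces both bounds, so |(-w - 12)/(w - 11) − (3/20)| < ε.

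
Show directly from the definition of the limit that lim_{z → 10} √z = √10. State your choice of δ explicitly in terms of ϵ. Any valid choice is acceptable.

δ = min(10, √10·ϵ)

Fix ϵ > 0. We want δ > 0 such that 0 < |z − 10| < δ implies |√z − √10| < ϵ.
Multiplying by the conjugate, |√z − √10| = |z − 10|/(√z + √10).
Restrict δ ≤ 10 so that |z − 10| < 10 forces z > 0, and then √z + √10 > √10.
Hence |√z − √10| < |z − 10|/√10, which is < ϵ once |z − 10| < √10·ϵ.
Take δ = min(10, √10·ϵ). If 0 < |z − 10| < δ then z > 0 and |√z − √10| < |z − 10|/√10 < ϵ.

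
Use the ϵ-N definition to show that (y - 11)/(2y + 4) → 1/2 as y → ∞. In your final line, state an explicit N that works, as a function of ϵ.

Let ϵ > 0 be given. We seek N > 0 such that y > N implies |(y - 11)/(2y + 4) − (1/2)| < ϵ.
(y - 11)/(2y + 4) − (1/2) = (2(y - 11) − (2y + 4)) / (2(2y + 4)) = -26/(2(2y + 4)).
For y > 0 we have 2y + 4 > 2y, so |(y - 11)/(2y + 4) − (1/2)| = 26/(2(2y + 4)) < 26/(2·2y) = (13/2)/y.
Thus |(y - 11)/(2y + 4) − (1/2)| < ϵ whenever y > (13/2)/ϵ.
Take N = (13/2)/ϵ. If y > N then |(y - 11)/(2y + 4) − (1/2)| < (13/2)/y < ϵ.

N = (13/2)/ϵ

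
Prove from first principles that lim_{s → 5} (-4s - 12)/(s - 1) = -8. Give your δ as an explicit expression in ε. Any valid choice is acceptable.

Let ε > 0. We want δ > 0 with 0 < |s − 5| < δ ⇒ |(-4s - 12)/(s - 1) + 8| < ε.
Combining over a common denominator, (-4s - 12)/(s - 1) + 8 = [(-4s - 12)·4 − (-32)·(s - 1)] / [4·(s - 1)] = 16(s − 5) / (4(s - 1)).
So |(-4s - 12)/(s - 1) + 8| = 16|s − 5| / (4·|s − 1|).
Restrict δ ≤ 2. Then |s − 5| < 2 gives |s − 1| = |(s − 5) + 4| ≥ 4 − 2 = 2.
Hence |(-4s - 12)/(s - 1) + 8| < 16|s − 5|/(4·2) = 2|s − 5|, which is < ε once |s − 5| < (1/2)ε.
Take δ = min(2, (1/2)ε). Then 0 < |s − 5| < δ forces both bounds, so |(-4s - 12)/(s - 1) + 8| < ε.

δ = min(2, (1/2)ε)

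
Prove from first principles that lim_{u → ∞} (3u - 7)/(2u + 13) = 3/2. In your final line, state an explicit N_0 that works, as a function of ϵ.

Suppose ϵ > 0. We seek N_0 > 0 such that u > N_0 implies |(3u - 7)/(2u + 13) − (3/2)| < ϵ.
(3u - 7)/(2u + 13) − (3/2) = (2(3u - 7) − 3(2u + 13)) / (2(2u + 13)) = -53/(2(2u + 13)).
For u > 0 we have 2u + 13 > 2u, so |(3u - 7)/(2u + 13) − (3/2)| = 53/(2(2u + 13)) < 53/(2·2u) = (53/4)/u.
Thus |(3u - 7)/(2u + 13) − (3/2)| < ϵ whenever u > (53/4)/ϵ.
Take N_0 = (53/4)/ϵ. If u > N_0 then |(3u - 7)/(2u + 13) − (3/2)| < (53/4)/u < ϵ.

N_0 = (53/4)/ϵ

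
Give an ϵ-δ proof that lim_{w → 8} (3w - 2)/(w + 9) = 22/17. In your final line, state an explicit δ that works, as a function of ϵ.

Suppose ϵ > 0. We want δ > 0 with 0 < |w − 8| < δ ⇒ |(3w - 2)/(w + 9) − (22/17)| < ϵ.
Combining over a common denominator, (3w - 2)/(w + 9) − (22/17) = [(3w - 2)·17 − 22·(w + 9)] / [17·(w + 9)] = 29(w − 8) / (17(w + 9)).
So |(3w - 2)/(w + 9) − (22/17)| = 29|w − 8| / (17·|w + 9|).
Restrict δ ≤ 17/2. Then |w − 8| < 17/2 gives |w + 9| = |(w − 8) + 17| ≥ 17 − 17/2 = 17/2.
Hence |(3w - 2)/(w + 9) − (22/17)| < 29|w − 8|/(17·(17/2)) = (58/289)|w − 8|, which is < ϵ once |w − 8| < (289/58)ϵ.
Take δ = min(17/2, (289/58)ϵ). Then 0 < |w − 8| < δ forces both bounds, so |(3w - 2)/(w + 9) − (22/17)| < ϵ.

δ = min(17/2, (289/58)ϵ)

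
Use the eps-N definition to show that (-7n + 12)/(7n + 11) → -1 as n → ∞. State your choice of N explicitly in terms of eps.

Suppose eps > 0. For n ≥ 1, |(-7n + 12)/(7n + 11) + 1| = |161|/(7(7n + 11)) = 161/(7(7n + 11)).
Since 7n + 11 ≥ 7n for n ≥ 1, this is ≤ 161/(7·7n) = (23/7)/n.
So |(-7n + 12)/(7n + 11) + 1| < eps whenever n > (23/7)/eps.
Take N = (23/7)/eps. If n > N then |(-7n + 12)/(7n + 11) + 1| ≤ (23/7)/n < eps.

N = (23/7)/eps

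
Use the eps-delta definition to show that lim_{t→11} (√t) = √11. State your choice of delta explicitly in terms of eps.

delta = min(11, √11·eps)

Suppose eps > 0. We want delta > 0 such that 0 < |t − 11| < delta implies |√t − √11| < eps.
Rationalise: √t − √11 = (t − 11)/(√t + √11), so |√t − √11| = |t − 11|/(√t + √11).
Restrict delta ≤ 11 so that |t − 11| < 11 forces t > 0, and then √t + √11 > √11.
Hence |√t − √11| < |t − 11|/√11, which is < eps once |t − 11| < √11·eps.
Take delta = min(11, √11·eps). If 0 < |t − 11| < delta then t > 0 and |√t − √11| < |t − 11|/√11 < eps.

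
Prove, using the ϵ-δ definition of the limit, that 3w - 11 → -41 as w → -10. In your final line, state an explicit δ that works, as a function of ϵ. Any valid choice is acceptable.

Suppose ϵ > 0. We need δ > 0 so that 0 < |w + 10| < δ implies |(3w - 11) + 41| < ϵ.
Since (3w - 11) + 41 = 3(w + 10), we have |(3w - 11) + 41| = 3|w + 10|.
So 3|w + 10| < ϵ exactly when |w + 10| < ϵ/3.
Take δ = ϵ/3. If 0 < |w + 10| < δ then |(3w - 11) + 41| = 3|w + 10| < 3·(ϵ/3) = ϵ.

δ = ϵ/3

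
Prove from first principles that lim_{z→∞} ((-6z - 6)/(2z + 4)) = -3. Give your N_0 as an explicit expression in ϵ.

N_0 = 3/ϵ

Let ϵ > 0 be given. We seek N_0 > 0 such that z > N_0 implies |(-6z - 6)/(2z + 4) + 3| < ϵ.
(-6z - 6)/(2z + 4) + 3 = (2(-6z - 6) − (-6)(2z + 4)) / (2(2z + 4)) = 12/(2(2z + 4)).
For z > 0 we have 2z + 4 > 2z, so |(-6z - 6)/(2z + 4) + 3| = 12/(2(2z + 4)) < 12/(2·2z) = 3/z.
Thus |(-6z - 6)/(2z + 4) + 3| < ϵ whenever z > 3/ϵ.
Take N_0 = 3/ϵ. If z > N_0 then |(-6z - 6)/(2z + 4) + 3| < 3/z < ϵ.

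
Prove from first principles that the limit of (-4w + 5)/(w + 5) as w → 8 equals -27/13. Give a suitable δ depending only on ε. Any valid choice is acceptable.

Fix ε > 0. We want δ > 0 with 0 < |w − 8| < δ ⇒ |(-4w + 5)/(w + 5) + 27/13| < ε.
Combining over a common denominator, (-4w + 5)/(w + 5) + 27/13 = [(-4w + 5)·13 − (-27)·(w + 5)] / [13·(w + 5)] = -25(w − 8) / (13(w + 5)).
So |(-4w + 5)/(w + 5) + 27/13| = 25|w − 8| / (13·|w + 5|).
Restrict δ ≤ 13/2. Then |w − 8| < 13/2 gives |w + 5| = |(w − 8) + 13| ≥ 13 − 13/2 = 13/2.
Hence |(-4w + 5)/(w + 5) + 27/13| < 25|w − 8|/(13·(13/2)) = (50/169)|w − 8|, which is < ε once |w − 8| < (169/50)ε.
Take δ = min(13/2, (169/50)ε). Then 0 < |w − 8| < δ forces both bounds, so |(-4w + 5)/(w + 5) + 27/13| < ε.

δ = min(13/2, (169/50)ε)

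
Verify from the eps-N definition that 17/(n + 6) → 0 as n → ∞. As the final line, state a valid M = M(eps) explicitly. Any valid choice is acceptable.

M = 17/eps

Suppose eps > 0. For n ≥ 1, |17/(n + 6) − 0| = 17/(n + 6) ≤ 17/n.
We need 17/n < eps, i.e. n > 17/eps.
Take M = 17/eps. If n > M then |17/(n + 6)| ≤ 17/n < eps.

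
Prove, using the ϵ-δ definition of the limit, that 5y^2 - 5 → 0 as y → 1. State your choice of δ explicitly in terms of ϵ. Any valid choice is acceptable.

δ = min(2, ϵ/20)

Let ϵ > 0. We want δ > 0 such that 0 < |y − 1| < δ implies |(5y^2 - 5)| < ϵ.
(5y^2 - 5) = 5y^2 - 5 = (y − 1)(5y + 5).
So |(5y^2 - 5)| = |y − 1|·|5y + 5|.
Assume first that |y − 1| < 2, so |y| < 3. Then |5y + 5| ≤ 5·3 + 5 = 20.
Hence |(5y^2 - 5)| ≤ 20|y − 1| < ϵ provided |y − 1| < ϵ/20.
Take δ = min(2, ϵ/20). Then 0 < |y − 1| < δ gives both |y − 1| < 2 and |y − 1| < ϵ/20, so |(5y^2 - 5)| < ϵ.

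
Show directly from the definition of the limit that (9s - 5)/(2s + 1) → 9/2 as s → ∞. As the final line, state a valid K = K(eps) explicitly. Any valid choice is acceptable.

K = (19/4)/eps

Fix eps > 0. We seek K > 0 such that s > K implies |(9s - 5)/(2s + 1) − (9/2)| < eps.
(9s - 5)/(2s + 1) − (9/2) = (2(9s - 5) − 9(2s + 1)) / (2(2s + 1)) = -19/(2(2s + 1)).
For s > 0 we have 2s + 1 > 2s, so |(9s - 5)/(2s + 1) − (9/2)| = 19/(2(2s + 1)) < 19/(2·2s) = (19/4)/s.
Thus |(9s - 5)/(2s + 1) − (9/2)| < eps whenever s > (19/4)/eps.
Take K = (19/4)/eps. If s > K then |(9s - 5)/(2s + 1) − (9/2)| < (19/4)/s < eps.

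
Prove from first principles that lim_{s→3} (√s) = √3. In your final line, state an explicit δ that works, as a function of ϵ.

δ = min(3, √3·ϵ)

Suppose ϵ > 0. We want δ > 0 such that 0 < |s − 3| < δ implies |√s − √3| < ϵ.
Multiplying by the conjugate, |√s − √3| = |s − 3|/(√s + √3).
Restrict δ ≤ 3 so that |s − 3| < 3 forces s > 0, and then √s + √3 > √3.
Hence |√s − √3| < |s − 3|/√3, which is < ϵ once |s − 3| < √3·ϵ.
Take δ = min(3, √3·ϵ). If 0 < |s − 3| < δ then s > 0 and |√s − √3| < |s − 3|/√3 < ϵ.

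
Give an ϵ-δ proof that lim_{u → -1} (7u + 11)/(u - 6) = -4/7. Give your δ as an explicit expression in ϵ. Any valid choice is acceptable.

Suppose ϵ > 0. We want δ > 0 with 0 < |u + 1| < δ ⇒ |(7u + 11)/(u - 6) + 4/7| < ϵ.
Combining over a common denominator, (7u + 11)/(u - 6) + 4/7 = [(7u + 11)·(-7) − 4·(u - 6)] / [(-7)·(u - 6)] = -53(u + 1) / ((-7)(u - 6)).
So |(7u + 11)/(u - 6) + 4/7| = 53|u + 1| / (7·|u − 6|).
Restrict δ ≤ 7/2. Then |u + 1| < 7/2 gives |u − 6| = |(u + 1) + (-7)| ≥ 7 − 7/2 = 7/2.
Hence |(7u + 11)/(u - 6) + 4/7| < 53|u + 1|/(7·(7/2)) = (106/49)|u + 1|, which is < ϵ once |u + 1| < (49/106)ϵ.
Take δ = min(7/2, (49/106)ϵ). Then 0 < |u + 1| < δ forces both bounds, so |(7u + 11)/(u - 6) + 4/7| < ϵ.

δ = min(7/2, (49/106)ϵ)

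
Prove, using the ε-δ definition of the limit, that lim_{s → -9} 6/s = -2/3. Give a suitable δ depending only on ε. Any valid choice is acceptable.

δ = min(9/2, (27/4)ε)

Let ε > 0 be given. We seek δ > 0 such that 0 < |s + 9| < δ implies |6/s + 2/3| < ε.
|6/s + 2/3| = 6·|-9 − s|/(9·|s|) = 6|s + 9|/(9|s|).
Restrict δ ≤ 9/2. Then |s + 9| < 9/2 gives |s| > 9/2, so 9|s| > 81/2.
Then |6/s + 2/3| < 6|s + 9|/(81/2), which is < ε when |s + 9| < (27/4)ε.
Take δ = min(9/2, (27/4)ε). Then 0 < |s + 9| < δ gives both |s + 9| < 9/2 and |s + 9| < (27/4)ε, so |6/s + 2/3| < ε.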